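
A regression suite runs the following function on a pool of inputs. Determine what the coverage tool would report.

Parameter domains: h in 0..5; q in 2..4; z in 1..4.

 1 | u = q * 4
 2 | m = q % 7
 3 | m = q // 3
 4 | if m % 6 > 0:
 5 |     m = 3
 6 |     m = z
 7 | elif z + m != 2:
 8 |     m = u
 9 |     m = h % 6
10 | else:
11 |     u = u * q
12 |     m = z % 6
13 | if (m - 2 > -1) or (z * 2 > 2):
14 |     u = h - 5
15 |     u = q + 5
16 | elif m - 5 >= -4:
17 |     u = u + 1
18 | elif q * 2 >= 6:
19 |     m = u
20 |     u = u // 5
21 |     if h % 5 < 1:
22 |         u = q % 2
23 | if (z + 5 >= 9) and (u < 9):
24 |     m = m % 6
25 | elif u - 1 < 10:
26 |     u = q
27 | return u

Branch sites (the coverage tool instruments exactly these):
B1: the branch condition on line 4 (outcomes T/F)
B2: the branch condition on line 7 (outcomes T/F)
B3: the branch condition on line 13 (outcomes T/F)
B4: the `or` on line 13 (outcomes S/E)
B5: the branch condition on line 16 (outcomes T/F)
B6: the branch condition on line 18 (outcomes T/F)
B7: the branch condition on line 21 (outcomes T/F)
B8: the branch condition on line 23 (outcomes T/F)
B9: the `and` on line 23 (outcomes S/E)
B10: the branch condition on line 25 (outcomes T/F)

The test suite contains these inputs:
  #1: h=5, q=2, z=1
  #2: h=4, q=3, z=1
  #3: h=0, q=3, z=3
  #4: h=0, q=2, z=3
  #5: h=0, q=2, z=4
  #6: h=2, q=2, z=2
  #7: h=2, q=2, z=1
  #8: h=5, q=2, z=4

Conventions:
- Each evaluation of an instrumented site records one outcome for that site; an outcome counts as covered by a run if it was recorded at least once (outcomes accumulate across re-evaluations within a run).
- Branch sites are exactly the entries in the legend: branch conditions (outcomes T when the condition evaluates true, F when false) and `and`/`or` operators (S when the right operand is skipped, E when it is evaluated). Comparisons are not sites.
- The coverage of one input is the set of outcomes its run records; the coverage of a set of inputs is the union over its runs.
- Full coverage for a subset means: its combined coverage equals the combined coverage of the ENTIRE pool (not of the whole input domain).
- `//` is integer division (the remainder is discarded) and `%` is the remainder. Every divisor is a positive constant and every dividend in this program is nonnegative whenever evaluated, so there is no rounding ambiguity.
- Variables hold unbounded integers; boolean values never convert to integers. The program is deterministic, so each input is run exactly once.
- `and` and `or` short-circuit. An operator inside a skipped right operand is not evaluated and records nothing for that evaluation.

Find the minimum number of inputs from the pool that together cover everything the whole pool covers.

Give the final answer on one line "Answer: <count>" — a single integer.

input #1, h=5, q=2, z=1: events B1->F, B2->T, B4->S, B3->T, B9->S, B8->F, B10->T; outcomes B1=F, B2=T, B3=T, B4=S, B8=F, B9=S, B10=T
input #2, h=4, q=3, z=1: events B1->T, B4->E, B3->F, B5->T, B9->S, B8->F, B10->F; outcomes B1=T, B3=F, B4=E, B5=T, B8=F, B9=S, B10=F
input #3, h=0, q=3, z=3: events B1->T, B4->S, B3->T, B9->S, B8->F, B10->T; outcomes B1=T, B3=T, B4=S, B8=F, B9=S, B10=T
input #4, h=0, q=2, z=3: events B1->F, B2->T, B4->E, B3->T, B9->S, B8->F, B10->T; outcomes B1=F, B2=T, B3=T, B4=E, B8=F, B9=S, B10=T
input #5, h=0, q=2, z=4: events B1->F, B2->T, B4->E, B3->T, B9->E, B8->T; outcomes B1=F, B2=T, B3=T, B4=E, B8=T, B9=E
input #6, h=2, q=2, z=2: events B1->F, B2->F, B4->S, B3->T, B9->S, B8->F, B10->T; outcomes B1=F, B2=F, B3=T, B4=S, B8=F, B9=S, B10=T
input #7, h=2, q=2, z=1: events B1->F, B2->T, B4->S, B3->T, B9->S, B8->F, B10->T; outcomes B1=F, B2=T, B3=T, B4=S, B8=F, B9=S, B10=T
input #8, h=5, q=2, z=4: events B1->F, B2->T, B4->S, B3->T, B9->E, B8->T; outcomes B1=F, B2=T, B3=T, B4=S, B8=T, B9=E
the full pool covers 15 outcomes: B1=T, B1=F, B2=T, B2=F, B3=T, B3=F, B4=S, B4=E, B5=T, B8=T, B8=F, B9=S, B9=E, B10=T, B10=F
no size-1 subset reaches all 15 outcomes (best union: 7/15)
no size-2 subset reaches all 15 outcomes (best union: 13/15)
the canonical winner is {2, 5, 6}: size 3, full 15-outcome coverage, earliest index list among size-3 covers

Answer: 3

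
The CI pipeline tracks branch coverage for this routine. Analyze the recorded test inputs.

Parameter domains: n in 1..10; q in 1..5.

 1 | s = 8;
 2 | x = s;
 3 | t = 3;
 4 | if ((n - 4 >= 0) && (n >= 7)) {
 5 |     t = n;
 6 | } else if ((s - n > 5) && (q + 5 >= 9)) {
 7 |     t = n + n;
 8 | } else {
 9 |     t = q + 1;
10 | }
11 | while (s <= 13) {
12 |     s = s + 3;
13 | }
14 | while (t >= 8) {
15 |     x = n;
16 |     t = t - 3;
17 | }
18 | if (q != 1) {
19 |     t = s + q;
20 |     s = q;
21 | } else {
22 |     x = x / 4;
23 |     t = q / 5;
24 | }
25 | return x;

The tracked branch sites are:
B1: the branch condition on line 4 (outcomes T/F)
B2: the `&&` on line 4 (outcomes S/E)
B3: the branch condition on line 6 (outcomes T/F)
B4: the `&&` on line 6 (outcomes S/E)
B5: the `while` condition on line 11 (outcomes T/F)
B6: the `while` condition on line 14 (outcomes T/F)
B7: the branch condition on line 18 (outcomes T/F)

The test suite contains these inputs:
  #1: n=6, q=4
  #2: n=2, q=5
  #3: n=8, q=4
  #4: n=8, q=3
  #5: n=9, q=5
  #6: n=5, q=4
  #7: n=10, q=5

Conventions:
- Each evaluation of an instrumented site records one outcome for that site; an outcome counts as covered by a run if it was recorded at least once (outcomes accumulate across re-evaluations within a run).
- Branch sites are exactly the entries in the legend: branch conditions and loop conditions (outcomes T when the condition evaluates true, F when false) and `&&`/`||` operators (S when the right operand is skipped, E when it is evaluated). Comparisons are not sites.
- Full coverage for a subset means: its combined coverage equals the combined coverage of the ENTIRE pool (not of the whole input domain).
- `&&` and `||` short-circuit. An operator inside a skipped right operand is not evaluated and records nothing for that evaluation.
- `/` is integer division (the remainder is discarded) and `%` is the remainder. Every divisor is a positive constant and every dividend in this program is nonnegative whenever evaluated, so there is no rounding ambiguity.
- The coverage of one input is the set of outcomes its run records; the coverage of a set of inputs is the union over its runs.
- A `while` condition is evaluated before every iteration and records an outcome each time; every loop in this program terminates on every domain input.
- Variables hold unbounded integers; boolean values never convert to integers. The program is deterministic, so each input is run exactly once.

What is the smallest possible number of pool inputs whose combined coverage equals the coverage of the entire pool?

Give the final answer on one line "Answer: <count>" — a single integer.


#1 (n=6, q=4) -> B2->E, B1->F, B4->S, B3->F, B5->T, B5->T, B5->F, B6->F, B7->T; covered: B1=F, B2=E, B3=F, B4=S, B5=T, B5=F, B6=F, B7=T
#2 (n=2, q=5) -> B2->S, B1->F, B4->E, B3->T, B5->T, B5->T, B5->F, B6->F, B7->T; covered: B1=F, B2=S, B3=T, B4=E, B5=T, B5=F, B6=F, B7=T
#3 (n=8, q=4) -> B2->E, B1->T, B5->T, B5->T, B5->F, B6->T, B6->F, B7->T; covered: B1=T, B2=E, B5=T, B5=F, B6=T, B6=F, B7=T
#4 (n=8, q=3) -> B2->E, B1->T, B5->T, B5->T, B5->F, B6->T, B6->F, B7->T; covered: B1=T, B2=E, B5=T, B5=F, B6=T, B6=F, B7=T
#5 (n=9, q=5) -> B2->E, B1->T, B5->T, B5->T, B5->F, B6->T, B6->F, B7->T; covered: B1=T, B2=E, B5=T, B5=F, B6=T, B6=F, B7=T
#6 (n=5, q=4) -> B2->E, B1->F, B4->S, B3->F, B5->T, B5->T, B5->F, B6->F, B7->T; covered: B1=F, B2=E, B3=F, B4=S, B5=T, B5=F, B6=F, B7=T
#7 (n=10, q=5) -> B2->E, B1->T, B5->T, B5->T, B5->F, B6->T, B6->F, B7->T; covered: B1=T, B2=E, B5=T, B5=F, B6=T, B6=F, B7=T
union over all inputs: B1=T, B1=F, B2=S, B2=E, B3=T, B3=F, B4=S, B4=E, B5=T, B5=F, B6=T, B6=F, B7=T (13 outcomes)
checked all size-1 subsets: none covers 13 outcomes (max 8/13)
checked all size-2 subsets: none covers 13 outcomes (max 11/13)
the canonical winner is {1, 2, 3}: size 3, full 13-outcome coverage, earliest index list among size-3 covers
Answer: 3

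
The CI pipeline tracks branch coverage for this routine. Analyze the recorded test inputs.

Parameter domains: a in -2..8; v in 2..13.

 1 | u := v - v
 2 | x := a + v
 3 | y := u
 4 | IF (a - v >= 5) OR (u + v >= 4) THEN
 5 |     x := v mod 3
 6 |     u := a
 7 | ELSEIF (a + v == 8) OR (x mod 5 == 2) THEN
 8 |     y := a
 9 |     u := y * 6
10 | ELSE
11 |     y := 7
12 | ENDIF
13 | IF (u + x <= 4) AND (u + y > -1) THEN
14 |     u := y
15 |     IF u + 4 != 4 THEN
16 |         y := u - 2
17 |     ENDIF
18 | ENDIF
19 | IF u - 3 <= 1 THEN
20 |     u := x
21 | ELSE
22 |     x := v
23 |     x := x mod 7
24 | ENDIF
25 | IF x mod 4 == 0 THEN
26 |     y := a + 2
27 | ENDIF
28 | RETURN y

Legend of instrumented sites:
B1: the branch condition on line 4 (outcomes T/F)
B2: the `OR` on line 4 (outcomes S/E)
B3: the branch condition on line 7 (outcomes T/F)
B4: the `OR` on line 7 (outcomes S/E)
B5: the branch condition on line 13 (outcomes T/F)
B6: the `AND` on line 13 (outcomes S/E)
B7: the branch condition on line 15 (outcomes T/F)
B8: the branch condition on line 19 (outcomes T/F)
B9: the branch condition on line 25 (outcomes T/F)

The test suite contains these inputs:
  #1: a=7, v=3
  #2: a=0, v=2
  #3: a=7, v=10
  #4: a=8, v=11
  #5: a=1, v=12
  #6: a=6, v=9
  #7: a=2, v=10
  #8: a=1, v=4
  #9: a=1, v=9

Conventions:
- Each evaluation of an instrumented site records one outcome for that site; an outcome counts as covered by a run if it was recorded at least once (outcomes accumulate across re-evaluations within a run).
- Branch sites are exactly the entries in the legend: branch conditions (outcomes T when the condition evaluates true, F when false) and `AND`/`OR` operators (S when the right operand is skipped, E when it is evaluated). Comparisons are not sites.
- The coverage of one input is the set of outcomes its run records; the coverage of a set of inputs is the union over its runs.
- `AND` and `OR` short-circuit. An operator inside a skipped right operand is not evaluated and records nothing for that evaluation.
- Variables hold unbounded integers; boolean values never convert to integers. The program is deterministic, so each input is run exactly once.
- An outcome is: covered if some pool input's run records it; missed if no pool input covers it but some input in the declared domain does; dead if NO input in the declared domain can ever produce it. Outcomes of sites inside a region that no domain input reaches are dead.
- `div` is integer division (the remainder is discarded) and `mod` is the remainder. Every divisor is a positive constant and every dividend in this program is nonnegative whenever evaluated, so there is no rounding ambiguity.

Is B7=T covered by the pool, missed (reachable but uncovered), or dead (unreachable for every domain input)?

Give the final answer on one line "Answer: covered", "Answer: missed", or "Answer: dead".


no pool input records B7=T
but domain input (a=-2, v=2) does record it -> reachable, so missed
Answer: missed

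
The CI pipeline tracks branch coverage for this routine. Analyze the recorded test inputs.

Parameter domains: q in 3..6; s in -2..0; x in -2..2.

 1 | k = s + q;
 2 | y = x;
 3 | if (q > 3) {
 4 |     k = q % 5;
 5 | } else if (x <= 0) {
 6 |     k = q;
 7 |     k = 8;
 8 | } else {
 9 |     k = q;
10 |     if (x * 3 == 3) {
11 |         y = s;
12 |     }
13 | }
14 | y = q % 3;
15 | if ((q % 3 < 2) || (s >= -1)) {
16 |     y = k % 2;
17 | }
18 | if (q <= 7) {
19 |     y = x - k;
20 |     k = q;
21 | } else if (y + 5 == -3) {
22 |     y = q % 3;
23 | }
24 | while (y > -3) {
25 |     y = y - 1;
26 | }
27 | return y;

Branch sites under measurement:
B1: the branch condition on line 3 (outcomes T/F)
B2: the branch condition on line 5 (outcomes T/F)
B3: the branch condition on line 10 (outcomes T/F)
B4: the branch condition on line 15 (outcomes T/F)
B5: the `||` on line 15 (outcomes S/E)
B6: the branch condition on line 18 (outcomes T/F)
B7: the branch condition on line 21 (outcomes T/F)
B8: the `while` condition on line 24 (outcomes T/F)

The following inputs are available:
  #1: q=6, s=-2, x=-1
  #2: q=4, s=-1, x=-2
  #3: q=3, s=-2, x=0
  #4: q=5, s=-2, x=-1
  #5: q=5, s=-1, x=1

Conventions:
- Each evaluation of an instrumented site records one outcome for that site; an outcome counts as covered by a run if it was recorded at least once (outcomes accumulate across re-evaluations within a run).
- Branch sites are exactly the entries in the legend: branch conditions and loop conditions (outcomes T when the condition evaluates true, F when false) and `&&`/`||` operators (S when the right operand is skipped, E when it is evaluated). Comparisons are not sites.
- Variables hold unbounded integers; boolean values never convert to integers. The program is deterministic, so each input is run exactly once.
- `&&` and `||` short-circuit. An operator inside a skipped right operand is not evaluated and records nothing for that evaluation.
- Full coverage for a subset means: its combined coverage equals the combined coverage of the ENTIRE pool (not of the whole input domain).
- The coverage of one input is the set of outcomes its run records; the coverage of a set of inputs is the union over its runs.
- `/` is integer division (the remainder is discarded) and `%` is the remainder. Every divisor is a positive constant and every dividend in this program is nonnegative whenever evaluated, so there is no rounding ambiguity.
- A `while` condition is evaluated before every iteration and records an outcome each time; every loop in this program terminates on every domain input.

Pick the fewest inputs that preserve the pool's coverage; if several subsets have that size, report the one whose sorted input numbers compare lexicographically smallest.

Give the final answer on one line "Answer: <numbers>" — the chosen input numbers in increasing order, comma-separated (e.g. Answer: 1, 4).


test 1 (q=6, s=-2, x=-1) hits B1=T, B4=T, B5=S, B6=T, B8=T, B8=F
test 2 (q=4, s=-1, x=-2) hits B1=T, B4=T, B5=S, B6=T, B8=F
test 3 (q=3, s=-2, x=0) hits B1=F, B2=T, B4=T, B5=S, B6=T, B8=F
test 4 (q=5, s=-2, x=-1) hits B1=T, B4=F, B5=E, B6=T, B8=T, B8=F
test 5 (q=5, s=-1, x=1) hits B1=T, B4=T, B5=E, B6=T, B8=T, B8=F
the full pool covers 10 outcomes: B1=T, B1=F, B2=T, B4=T, B4=F, B5=S, B5=E, B6=T, B8=T, B8=F
every size-1 subset falls short of the 10 outcomes (best: 6/10)
inputs {3, 4} (size 2) cover everything; no size-2 subset with a lexicographically smaller index list covers all 10
Answer: 3, 4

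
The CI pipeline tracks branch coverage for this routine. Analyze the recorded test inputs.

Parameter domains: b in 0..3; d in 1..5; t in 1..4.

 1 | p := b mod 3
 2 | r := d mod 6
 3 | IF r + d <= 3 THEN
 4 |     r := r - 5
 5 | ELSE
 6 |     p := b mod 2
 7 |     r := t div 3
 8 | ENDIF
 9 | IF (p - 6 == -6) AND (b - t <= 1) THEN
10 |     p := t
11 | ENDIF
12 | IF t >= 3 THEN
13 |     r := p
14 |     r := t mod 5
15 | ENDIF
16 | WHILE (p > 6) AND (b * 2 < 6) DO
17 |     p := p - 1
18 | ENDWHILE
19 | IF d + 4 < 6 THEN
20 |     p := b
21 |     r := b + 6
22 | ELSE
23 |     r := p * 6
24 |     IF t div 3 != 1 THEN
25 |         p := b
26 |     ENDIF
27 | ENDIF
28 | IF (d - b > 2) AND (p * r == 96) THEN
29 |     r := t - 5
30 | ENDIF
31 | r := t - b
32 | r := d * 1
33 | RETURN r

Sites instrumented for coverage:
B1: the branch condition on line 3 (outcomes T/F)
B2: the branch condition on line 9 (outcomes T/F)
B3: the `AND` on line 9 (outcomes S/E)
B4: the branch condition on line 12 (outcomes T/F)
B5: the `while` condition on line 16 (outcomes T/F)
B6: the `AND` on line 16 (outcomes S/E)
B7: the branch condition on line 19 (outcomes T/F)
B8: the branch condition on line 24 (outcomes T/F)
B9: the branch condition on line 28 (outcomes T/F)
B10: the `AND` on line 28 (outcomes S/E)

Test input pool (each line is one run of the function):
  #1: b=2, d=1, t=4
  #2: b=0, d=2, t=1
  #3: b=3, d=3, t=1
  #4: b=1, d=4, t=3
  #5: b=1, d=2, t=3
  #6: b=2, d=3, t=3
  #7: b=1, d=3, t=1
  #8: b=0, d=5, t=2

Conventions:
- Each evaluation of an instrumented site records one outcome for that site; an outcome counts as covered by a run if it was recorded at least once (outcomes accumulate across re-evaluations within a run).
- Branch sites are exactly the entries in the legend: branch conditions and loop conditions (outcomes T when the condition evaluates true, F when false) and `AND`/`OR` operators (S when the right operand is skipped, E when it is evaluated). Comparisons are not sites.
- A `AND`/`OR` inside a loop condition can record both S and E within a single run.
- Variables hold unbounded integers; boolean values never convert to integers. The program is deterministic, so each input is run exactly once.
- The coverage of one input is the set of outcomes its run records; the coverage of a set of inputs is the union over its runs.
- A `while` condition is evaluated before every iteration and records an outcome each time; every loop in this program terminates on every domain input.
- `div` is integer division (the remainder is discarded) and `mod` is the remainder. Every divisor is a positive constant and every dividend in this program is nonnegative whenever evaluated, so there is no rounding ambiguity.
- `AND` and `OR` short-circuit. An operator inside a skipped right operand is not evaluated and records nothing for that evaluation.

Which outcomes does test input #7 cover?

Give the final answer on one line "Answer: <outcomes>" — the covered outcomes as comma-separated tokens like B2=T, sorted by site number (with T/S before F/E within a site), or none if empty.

Event log for input #7 (b=1, d=3, t=1):
  B1->F, B3->S, B2->F, B4->F, B6->S, B5->F, B7->F, B8->T, B10->S, B9->F
deduplicating events, the covered set is: B1=F, B2=F, B3=S, B4=F, B5=F, B6=S, B7=F, B8=T, B9=F, B10=S

Answer: B1=F, B2=F, B3=S, B4=F, B5=F, B6=S, B7=F, B8=T, B9=F, B10=S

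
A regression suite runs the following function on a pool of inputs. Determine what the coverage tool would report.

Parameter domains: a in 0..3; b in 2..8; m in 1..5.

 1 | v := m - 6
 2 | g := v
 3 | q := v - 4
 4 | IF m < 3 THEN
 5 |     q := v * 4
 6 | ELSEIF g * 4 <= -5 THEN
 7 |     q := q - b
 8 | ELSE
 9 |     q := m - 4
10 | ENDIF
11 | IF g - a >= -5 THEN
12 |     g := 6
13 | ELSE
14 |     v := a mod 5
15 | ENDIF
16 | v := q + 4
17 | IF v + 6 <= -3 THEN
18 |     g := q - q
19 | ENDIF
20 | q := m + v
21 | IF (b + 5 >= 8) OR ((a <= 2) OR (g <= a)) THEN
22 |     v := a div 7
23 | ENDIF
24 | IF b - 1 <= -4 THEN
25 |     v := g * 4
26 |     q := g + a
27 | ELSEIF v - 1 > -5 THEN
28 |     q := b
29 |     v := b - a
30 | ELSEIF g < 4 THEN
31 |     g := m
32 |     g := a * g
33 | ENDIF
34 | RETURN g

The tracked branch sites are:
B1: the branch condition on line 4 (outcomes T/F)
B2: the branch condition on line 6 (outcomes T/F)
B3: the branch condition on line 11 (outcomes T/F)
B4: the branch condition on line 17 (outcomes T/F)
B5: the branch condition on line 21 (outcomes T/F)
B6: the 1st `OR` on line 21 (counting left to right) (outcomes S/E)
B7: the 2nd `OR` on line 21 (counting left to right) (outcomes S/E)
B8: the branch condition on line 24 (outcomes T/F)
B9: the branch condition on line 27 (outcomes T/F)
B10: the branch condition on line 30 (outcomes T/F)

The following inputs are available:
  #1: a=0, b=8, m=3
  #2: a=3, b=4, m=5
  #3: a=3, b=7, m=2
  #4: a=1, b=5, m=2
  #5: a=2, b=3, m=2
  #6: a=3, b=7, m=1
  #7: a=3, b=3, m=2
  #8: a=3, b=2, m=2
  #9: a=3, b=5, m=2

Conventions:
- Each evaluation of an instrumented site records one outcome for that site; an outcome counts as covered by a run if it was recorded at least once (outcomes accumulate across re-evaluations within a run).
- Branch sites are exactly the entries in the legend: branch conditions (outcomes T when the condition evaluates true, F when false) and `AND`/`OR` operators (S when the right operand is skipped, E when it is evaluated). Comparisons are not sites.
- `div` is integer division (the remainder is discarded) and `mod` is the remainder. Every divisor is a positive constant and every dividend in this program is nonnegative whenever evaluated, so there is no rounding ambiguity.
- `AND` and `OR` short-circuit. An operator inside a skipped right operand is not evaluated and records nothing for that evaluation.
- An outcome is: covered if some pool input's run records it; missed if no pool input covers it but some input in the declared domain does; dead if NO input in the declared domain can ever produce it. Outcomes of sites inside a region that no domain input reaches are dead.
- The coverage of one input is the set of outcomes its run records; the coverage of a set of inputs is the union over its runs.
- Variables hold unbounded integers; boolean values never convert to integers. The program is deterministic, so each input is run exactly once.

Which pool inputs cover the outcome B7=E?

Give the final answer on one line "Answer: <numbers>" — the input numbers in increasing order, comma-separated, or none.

input #1 (a=0, b=8, m=3): never hits B7=E
input #2 (a=3, b=4, m=5): never hits B7=E
input #3 (a=3, b=7, m=2): never hits B7=E
input #4 (a=1, b=5, m=2): never hits B7=E
input #5 (a=2, b=3, m=2): never hits B7=E
input #6 (a=3, b=7, m=1): never hits B7=E
input #7 (a=3, b=3, m=2): never hits B7=E
input #8 (a=3, b=2, m=2): hits B7=E
input #9 (a=3, b=5, m=2): never hits B7=E

Answer: 8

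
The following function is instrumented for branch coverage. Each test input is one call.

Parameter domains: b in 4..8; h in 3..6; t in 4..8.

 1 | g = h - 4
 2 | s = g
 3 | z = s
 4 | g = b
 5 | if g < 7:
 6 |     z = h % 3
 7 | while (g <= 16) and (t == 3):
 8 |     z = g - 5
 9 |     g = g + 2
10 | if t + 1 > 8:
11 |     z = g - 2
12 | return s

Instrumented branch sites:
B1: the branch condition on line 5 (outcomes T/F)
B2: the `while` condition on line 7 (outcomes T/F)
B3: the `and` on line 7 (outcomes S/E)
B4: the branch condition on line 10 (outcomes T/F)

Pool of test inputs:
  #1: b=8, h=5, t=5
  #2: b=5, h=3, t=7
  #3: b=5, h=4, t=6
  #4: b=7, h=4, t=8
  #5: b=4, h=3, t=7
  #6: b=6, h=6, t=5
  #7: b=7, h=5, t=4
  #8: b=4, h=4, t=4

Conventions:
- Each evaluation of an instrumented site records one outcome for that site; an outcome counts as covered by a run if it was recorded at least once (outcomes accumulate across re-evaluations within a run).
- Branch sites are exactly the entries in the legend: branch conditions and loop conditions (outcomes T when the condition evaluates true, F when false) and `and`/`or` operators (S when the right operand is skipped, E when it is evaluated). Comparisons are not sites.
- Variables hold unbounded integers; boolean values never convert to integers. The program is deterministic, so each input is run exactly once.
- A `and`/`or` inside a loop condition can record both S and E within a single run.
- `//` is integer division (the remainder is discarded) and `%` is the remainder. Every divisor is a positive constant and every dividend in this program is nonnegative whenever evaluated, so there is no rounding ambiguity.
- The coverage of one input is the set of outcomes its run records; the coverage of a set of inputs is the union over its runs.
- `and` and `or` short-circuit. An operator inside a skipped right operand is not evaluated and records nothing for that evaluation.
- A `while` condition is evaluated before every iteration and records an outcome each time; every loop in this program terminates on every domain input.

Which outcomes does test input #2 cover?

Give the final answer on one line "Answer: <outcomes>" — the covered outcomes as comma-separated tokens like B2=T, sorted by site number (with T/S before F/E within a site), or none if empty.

Simulating input #2 (b=5, h=3, t=7) step by step:
  B1->T, B3->E, B2->F, B4->F
collecting distinct outcomes: B1=T, B2=F, B3=E, B4=F

Answer: B1=T, B2=F, B3=E, B4=F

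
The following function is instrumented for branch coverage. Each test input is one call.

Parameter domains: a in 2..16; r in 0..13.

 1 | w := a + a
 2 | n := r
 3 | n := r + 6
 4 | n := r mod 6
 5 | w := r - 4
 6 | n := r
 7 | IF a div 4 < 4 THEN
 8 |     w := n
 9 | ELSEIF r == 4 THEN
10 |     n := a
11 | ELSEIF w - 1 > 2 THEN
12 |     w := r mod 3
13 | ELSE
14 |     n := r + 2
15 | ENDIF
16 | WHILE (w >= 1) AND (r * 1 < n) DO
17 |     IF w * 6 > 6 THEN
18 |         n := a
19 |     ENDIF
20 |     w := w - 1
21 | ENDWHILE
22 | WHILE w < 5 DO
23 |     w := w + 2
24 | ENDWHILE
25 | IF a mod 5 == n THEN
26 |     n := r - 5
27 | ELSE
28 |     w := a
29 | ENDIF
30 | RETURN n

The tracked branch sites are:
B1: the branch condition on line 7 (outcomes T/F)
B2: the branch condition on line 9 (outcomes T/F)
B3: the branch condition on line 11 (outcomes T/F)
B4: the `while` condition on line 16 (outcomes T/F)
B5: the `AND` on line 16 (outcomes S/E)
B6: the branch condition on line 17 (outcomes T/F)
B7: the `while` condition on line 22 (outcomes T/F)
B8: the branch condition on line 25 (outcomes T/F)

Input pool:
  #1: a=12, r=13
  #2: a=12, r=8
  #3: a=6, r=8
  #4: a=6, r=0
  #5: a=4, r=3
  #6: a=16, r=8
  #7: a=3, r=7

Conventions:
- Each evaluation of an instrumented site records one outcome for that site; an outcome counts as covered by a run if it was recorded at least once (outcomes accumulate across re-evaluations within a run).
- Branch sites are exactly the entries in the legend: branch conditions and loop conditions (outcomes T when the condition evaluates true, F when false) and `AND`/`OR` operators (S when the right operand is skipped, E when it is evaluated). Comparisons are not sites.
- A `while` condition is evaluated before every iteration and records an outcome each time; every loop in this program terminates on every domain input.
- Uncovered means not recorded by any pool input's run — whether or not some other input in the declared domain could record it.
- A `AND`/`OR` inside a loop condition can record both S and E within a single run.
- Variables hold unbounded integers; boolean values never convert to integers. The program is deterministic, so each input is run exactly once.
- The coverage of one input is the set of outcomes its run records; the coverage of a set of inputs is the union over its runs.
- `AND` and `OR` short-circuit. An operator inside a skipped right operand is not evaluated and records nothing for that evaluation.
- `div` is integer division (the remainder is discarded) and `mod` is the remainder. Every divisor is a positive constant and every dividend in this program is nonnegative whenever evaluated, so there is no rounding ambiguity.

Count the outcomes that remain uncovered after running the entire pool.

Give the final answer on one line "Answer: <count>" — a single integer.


run #1 (a=12, r=13) records B1=T, B4=F, B5=E, B7=F, B8=F
run #2 (a=12, r=8) records B1=T, B4=F, B5=E, B7=F, B8=F
run #3 (a=6, r=8) records B1=T, B4=F, B5=E, B7=F, B8=F
run #4 (a=6, r=0) records B1=T, B4=F, B5=S, B7=T, B7=F, B8=F
run #5 (a=4, r=3) records B1=T, B4=F, B5=E, B7=T, B7=F, B8=F
run #6 (a=16, r=8) records B1=F, B2=F, B3=T, B4=F, B5=E, B7=T, B7=F, B8=F
run #7 (a=3, r=7) records B1=T, B4=F, B5=E, B7=F, B8=F
union over the pool: B1=T, B1=F, B2=F, B3=T, B4=F, B5=S, B5=E, B7=T, B7=F, B8=F
uncovered (6 of 16): B2=T, B3=F, B4=T, B6=T, B6=F, B8=T
Answer: 6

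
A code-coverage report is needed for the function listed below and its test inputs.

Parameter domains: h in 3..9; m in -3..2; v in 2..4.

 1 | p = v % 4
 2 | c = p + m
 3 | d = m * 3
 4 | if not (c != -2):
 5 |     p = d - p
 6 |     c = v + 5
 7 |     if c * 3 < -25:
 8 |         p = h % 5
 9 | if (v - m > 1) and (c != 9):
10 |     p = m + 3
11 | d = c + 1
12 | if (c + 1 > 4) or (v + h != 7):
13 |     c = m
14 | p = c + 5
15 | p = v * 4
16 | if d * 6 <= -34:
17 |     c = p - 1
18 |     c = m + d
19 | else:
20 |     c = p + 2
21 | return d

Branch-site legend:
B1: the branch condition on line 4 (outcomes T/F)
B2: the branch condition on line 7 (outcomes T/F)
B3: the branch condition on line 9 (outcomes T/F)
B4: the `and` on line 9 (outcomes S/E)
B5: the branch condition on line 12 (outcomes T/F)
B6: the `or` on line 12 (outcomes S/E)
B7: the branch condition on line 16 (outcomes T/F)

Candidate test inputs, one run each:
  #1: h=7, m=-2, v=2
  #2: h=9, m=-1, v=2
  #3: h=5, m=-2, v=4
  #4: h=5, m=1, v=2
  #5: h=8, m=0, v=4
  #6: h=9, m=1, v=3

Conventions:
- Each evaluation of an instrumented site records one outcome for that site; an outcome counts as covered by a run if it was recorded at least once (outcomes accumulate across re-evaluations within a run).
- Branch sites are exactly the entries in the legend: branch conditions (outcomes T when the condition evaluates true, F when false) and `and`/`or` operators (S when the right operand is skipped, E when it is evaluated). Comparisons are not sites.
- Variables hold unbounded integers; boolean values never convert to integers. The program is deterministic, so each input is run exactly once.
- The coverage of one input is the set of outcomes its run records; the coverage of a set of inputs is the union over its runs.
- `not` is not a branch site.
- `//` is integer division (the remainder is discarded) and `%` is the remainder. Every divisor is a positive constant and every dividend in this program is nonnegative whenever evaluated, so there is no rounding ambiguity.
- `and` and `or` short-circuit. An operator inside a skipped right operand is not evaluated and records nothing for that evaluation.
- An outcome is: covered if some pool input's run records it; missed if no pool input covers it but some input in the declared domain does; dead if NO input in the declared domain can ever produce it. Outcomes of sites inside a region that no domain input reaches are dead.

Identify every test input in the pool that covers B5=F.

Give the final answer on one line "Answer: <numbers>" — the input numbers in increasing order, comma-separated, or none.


input #1 (h=7, m=-2, v=2): misses B5=F
input #2 (h=9, m=-1, v=2): misses B5=F
input #3 (h=5, m=-2, v=4): misses B5=F
input #4 (h=5, m=1, v=2): covers B5=F
input #5 (h=8, m=0, v=4): misses B5=F
input #6 (h=9, m=1, v=3): misses B5=F
Answer: 4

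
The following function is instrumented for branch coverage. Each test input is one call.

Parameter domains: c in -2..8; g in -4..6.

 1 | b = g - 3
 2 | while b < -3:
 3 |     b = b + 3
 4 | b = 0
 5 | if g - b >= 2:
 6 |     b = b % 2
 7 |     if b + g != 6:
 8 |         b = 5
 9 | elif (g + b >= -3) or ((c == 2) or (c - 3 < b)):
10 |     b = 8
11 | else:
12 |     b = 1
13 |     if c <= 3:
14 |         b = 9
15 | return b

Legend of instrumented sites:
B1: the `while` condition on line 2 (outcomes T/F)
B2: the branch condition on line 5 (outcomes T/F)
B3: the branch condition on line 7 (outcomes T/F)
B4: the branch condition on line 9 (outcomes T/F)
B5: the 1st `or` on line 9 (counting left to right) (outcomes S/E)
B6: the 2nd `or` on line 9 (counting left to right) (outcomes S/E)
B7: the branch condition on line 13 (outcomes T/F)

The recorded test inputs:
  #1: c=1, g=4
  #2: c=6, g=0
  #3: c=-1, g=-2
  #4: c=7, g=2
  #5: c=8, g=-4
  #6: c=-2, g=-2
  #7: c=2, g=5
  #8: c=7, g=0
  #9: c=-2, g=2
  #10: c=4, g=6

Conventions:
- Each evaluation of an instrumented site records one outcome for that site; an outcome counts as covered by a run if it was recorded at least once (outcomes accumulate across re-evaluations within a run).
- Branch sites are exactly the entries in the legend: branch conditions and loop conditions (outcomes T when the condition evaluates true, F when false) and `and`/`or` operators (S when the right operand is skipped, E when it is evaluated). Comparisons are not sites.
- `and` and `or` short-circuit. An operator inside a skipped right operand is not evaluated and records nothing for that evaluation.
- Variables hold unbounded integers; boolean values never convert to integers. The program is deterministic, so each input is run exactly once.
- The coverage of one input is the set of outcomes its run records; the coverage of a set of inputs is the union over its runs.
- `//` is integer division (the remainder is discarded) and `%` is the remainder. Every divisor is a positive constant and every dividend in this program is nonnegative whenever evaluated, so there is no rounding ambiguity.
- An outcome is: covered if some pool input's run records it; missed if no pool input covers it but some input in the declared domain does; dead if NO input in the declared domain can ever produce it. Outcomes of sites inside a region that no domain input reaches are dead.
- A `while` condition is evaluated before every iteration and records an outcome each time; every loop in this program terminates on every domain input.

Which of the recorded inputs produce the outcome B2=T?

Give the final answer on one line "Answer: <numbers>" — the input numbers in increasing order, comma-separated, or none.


input #1 (c=1, g=4): hits B2=T
input #2 (c=6, g=0): never hits B2=T
input #3 (c=-1, g=-2): never hits B2=T
input #4 (c=7, g=2): hits B2=T
input #5 (c=8, g=-4): never hits B2=T
input #6 (c=-2, g=-2): never hits B2=T
input #7 (c=2, g=5): hits B2=T
input #8 (c=7, g=0): never hits B2=T
input #9 (c=-2, g=2): hits B2=T
input #10 (c=4, g=6): hits B2=T
Answer: 1, 4, 7, 9, 10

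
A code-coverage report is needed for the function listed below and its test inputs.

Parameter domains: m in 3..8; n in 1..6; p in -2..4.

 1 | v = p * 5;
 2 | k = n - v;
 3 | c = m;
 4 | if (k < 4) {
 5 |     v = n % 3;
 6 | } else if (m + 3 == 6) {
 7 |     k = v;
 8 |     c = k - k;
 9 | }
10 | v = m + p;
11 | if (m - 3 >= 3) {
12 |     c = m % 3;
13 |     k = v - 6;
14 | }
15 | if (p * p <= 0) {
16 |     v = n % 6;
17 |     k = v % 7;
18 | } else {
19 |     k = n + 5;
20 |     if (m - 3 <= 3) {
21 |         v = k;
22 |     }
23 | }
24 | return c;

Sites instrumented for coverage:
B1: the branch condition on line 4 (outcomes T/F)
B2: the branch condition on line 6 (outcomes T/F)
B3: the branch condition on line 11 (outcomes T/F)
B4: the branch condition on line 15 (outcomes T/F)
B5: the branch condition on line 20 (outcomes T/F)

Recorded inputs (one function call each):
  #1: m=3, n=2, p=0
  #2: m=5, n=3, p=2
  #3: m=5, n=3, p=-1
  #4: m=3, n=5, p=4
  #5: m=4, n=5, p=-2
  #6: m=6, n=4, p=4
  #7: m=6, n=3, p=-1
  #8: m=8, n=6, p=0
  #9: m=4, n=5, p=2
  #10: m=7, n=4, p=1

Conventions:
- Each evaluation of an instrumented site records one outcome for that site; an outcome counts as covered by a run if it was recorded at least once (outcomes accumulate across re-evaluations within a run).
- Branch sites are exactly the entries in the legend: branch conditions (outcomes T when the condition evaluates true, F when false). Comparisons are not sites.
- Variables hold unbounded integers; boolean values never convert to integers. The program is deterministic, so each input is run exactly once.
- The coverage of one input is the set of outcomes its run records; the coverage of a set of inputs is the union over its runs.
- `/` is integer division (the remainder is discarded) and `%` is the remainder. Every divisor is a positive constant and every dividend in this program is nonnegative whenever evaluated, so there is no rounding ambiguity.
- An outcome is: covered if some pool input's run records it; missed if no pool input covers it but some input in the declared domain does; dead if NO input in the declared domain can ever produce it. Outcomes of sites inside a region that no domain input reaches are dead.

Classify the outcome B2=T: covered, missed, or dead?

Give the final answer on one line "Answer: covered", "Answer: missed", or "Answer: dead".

no pool input records B2=T
but domain input (m=3, n=1, p=-2) does record it -> reachable, so missed

Answer: missed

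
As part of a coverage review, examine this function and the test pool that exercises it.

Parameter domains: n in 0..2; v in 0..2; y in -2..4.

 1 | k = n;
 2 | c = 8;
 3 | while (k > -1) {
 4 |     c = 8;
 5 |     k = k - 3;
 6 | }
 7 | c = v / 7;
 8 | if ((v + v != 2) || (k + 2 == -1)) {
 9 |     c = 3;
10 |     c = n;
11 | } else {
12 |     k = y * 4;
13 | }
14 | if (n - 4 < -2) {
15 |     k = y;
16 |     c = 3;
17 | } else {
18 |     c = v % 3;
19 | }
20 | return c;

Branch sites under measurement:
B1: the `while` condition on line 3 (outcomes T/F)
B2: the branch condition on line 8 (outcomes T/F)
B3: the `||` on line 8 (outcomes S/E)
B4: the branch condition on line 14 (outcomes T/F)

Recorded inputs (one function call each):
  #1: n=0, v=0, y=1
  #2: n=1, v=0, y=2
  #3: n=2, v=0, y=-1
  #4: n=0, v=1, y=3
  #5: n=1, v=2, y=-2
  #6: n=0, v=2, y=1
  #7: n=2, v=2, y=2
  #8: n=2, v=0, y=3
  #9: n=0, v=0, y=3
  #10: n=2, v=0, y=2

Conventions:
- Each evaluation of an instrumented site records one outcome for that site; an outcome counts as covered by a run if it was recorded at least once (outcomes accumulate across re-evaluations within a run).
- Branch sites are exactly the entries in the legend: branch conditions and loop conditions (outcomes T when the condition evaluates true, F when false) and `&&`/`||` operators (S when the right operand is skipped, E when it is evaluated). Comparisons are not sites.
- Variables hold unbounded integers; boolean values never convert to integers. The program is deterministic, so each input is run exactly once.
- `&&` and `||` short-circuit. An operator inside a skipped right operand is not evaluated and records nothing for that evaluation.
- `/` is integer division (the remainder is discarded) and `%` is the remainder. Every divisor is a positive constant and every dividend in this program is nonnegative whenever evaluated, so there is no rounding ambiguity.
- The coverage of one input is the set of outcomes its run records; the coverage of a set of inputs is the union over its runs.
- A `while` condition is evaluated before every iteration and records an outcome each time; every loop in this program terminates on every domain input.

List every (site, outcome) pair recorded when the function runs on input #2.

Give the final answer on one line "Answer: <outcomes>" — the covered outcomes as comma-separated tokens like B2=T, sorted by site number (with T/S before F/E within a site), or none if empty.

Tracing the run of input #2 (n=1, v=0, y=2):
  B1->T, B1->F, B3->S, B2->T, B4->T
collecting distinct outcomes: B1=T, B1=F, B2=T, B3=S, B4=T

Answer: B1=T, B1=F, B2=T, B3=S, B4=T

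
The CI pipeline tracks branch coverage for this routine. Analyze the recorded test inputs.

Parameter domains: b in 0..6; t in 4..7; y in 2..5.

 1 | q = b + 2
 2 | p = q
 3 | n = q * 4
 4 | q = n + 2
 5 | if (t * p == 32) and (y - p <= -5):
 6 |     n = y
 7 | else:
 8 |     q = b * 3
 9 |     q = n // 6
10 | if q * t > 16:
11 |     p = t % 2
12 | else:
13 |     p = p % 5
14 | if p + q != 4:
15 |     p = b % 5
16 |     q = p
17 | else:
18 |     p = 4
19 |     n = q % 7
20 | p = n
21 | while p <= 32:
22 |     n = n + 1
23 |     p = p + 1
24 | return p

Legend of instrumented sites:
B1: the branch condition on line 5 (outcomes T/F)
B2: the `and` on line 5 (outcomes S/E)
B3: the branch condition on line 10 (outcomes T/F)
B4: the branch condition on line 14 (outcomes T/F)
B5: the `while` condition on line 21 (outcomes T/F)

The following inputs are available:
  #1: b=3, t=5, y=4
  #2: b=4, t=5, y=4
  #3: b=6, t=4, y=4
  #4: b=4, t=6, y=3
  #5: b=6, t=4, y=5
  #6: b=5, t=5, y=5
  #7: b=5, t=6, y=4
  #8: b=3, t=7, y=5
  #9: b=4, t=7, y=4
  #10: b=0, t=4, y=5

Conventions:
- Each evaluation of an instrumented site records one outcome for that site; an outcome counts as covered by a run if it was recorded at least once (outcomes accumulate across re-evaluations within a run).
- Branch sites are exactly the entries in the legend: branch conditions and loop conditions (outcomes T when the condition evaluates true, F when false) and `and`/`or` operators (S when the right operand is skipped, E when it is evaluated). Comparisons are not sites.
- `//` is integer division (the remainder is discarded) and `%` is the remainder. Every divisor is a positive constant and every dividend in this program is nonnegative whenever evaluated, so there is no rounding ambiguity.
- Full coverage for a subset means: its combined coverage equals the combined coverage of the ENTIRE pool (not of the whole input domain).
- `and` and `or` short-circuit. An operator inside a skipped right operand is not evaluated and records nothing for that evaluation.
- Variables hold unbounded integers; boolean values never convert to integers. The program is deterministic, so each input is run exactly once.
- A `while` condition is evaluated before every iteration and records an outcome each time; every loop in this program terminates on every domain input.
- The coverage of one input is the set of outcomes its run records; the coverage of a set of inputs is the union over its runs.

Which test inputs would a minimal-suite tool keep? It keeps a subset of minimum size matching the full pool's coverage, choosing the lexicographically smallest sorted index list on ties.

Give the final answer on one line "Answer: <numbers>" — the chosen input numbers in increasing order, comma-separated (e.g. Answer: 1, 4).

run #1 (b=3, t=5, y=4) runs B2->S, B1->F, B3->F, B4->T, B5->T, B5->T, B5->T, B5->T, B5->T, B5->T, B5->T, B5->T, B5->T, B5->T, ...; records B1=F, B2=S, B3=F, B4=T, B5=T, B5=F
run #2 (b=4, t=5, y=4) runs B2->S, B1->F, B3->T, B4->T, B5->T, B5->T, B5->T, B5->T, B5->T, B5->T, B5->T, B5->T, B5->T, B5->F; records B1=F, B2=S, B3=T, B4=T, B5=T, B5=F
run #3 (b=6, t=4, y=4) runs B2->E, B1->F, B3->T, B4->T, B5->T, B5->F; records B1=F, B2=E, B3=T, B4=T, B5=T, B5=F
run #4 (b=4, t=6, y=3) runs B2->S, B1->F, B3->T, B4->F, B5->T, B5->T, B5->T, B5->T, B5->T, B5->T, B5->T, B5->T, B5->T, B5->T, ...; records B1=F, B2=S, B3=T, B4=F, B5=T, B5=F
run #5 (b=6, t=4, y=5) runs B2->E, B1->F, B3->T, B4->T, B5->T, B5->F; records B1=F, B2=E, B3=T, B4=T, B5=T, B5=F
run #6 (b=5, t=5, y=5) runs B2->S, B1->F, B3->T, B4->T, B5->T, B5->T, B5->T, B5->T, B5->T, B5->F; records B1=F, B2=S, B3=T, B4=T, B5=T, B5=F
run #7 (b=5, t=6, y=4) runs B2->S, B1->F, B3->T, B4->F, B5->T, B5->T, B5->T, B5->T, B5->T, B5->T, B5->T, B5->T, B5->T, B5->T, ...; records B1=F, B2=S, B3=T, B4=F, B5=T, B5=F
run #8 (b=3, t=7, y=5) runs B2->S, B1->F, B3->T, B4->F, B5->T, B5->T, B5->T, B5->T, B5->T, B5->T, B5->T, B5->T, B5->T, B5->T, ...; records B1=F, B2=S, B3=T, B4=F, B5=T, B5=F
run #9 (b=4, t=7, y=4) runs B2->S, B1->F, B3->T, B4->T, B5->T, B5->T, B5->T, B5->T, B5->T, B5->T, B5->T, B5->T, B5->T, B5->F; records B1=F, B2=S, B3=T, B4=T, B5=T, B5=F
run #10 (b=0, t=4, y=5) runs B2->S, B1->F, B3->F, B4->T, B5->T, B5->T, B5->T, B5->T, B5->T, B5->T, B5->T, B5->T, B5->T, B5->T, ...; records B1=F, B2=S, B3=F, B4=T, B5=T, B5=F
pool-wide coverage (9 outcomes): B1=F, B2=S, B2=E, B3=T, B3=F, B4=T, B4=F, B5=T, B5=F
checked all size-1 subsets: none covers 9 outcomes (max 6/9)
checked all size-2 subsets: none covers 9 outcomes (max 8/9)
inputs {1, 3, 4} (size 3) cover everything; no size-3 subset with a lexicographically smaller index list covers all 9

Answer: 1, 3, 4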